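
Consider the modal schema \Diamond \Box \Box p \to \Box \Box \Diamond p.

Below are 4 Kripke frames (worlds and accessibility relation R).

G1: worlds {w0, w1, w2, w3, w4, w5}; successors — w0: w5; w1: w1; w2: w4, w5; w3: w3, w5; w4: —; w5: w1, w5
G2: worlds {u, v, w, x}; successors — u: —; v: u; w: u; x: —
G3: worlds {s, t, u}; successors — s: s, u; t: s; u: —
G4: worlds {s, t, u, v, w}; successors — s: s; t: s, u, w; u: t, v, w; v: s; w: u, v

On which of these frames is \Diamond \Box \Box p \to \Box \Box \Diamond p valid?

This is the axiom for a generalized confluence (Geach) condition; its first-order frame correspondent is \forall x \forall y \forall z ((xRy \wedge x R^2 z) \to \exists w (y R^2 w \wedge zRw)).
G1: fails — w2Rw4, w2R²w1 but no w with w4R²w and w1Rw.
G2: holds.
G3: fails — sRs, sR²u but no w with sR²w and uRw.
G4: fails — tRs, tR²u but no w* with sR²w* and uRw*.
Valid on: G2.

G2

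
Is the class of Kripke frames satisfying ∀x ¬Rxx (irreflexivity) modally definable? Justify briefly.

Modal frame validity is preserved under surjective bounded morphisms.
The 3-cycle (worlds 0,1,2 with 0→1→2→0) is irreflexive, and the map sending every world to a single reflexive point • is a surjective bounded morphism (forth: every edge maps to (•,•); back: every world has a successor). So any modal formula valid on the 3-cycle is also valid on the reflexive point, which is not irreflexive.
So the class is not modally definable.

Not definable by any modal formula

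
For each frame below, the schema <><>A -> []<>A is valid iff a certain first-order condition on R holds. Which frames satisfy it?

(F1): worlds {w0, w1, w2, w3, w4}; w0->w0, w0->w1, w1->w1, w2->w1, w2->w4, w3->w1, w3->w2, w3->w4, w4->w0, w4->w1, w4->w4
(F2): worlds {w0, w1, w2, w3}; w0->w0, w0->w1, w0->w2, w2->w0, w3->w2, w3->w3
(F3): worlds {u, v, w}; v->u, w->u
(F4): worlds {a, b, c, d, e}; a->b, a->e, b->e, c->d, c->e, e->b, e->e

(F3)

This is the axiom for a generalized confluence (Geach) condition; its first-order frame correspondent is forall x forall y forall z ((x R^2 y & xRz) -> exists w (y = w & zRw)).
(F1): fails — w0R²w0, w0Rw1 but no w with w0=w and w1Rw.
(F2): fails — w0R²w0, w0Rw1 but no w with w0=w and w1Rw.
(F3): satisfies the condition.
(F4): fails — aR²b, aRb but no w with b=w and bRw.
Valid on: (F3).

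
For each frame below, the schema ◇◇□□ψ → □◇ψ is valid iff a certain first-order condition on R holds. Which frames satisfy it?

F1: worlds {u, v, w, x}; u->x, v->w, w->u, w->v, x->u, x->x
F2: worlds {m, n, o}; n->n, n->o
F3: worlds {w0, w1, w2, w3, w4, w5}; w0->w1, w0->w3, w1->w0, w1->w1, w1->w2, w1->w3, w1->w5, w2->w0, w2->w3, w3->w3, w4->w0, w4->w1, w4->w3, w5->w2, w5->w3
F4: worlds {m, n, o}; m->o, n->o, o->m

F3, F4

Frame correspondent (Sahlqvist): ∀x ∀y ∀z ((xR²y ∧ xRz) → ∃w (yR²w ∧ zRw)) — i.e. a generalized confluence (Geach) condition.
F1: fails — wR²x, wRv but no t with xR²t and vRt.
F2: fails — nR²n, nRo but no w with nR²w and oRw.
F3: condition met.
F4: condition met.
Valid on: F3, F4.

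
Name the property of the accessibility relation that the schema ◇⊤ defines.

◇⊤ holds at w iff w has a successor, so frame-validity of ◇⊤ is exactly seriality. Equivalently via □ψ → ◇ψ:
Suppose □ψ→◇ψ is valid. At any x set V(ψ)=W. Then □ψ at x, so ◇ψ at x, so x has a successor.
The converse is a direct semantic check.
So the correspondent is seriality.

seriality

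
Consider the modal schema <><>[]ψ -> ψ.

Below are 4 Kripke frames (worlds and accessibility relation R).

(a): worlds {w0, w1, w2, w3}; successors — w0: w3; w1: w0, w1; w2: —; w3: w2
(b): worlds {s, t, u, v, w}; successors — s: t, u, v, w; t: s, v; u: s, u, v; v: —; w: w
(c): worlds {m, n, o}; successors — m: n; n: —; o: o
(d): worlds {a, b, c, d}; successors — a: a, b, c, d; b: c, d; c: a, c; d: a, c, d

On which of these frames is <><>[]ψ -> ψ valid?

The schema corresponds to a generalized confluence (Geach) condition: forall x forall y (x R^2 y -> exists w (yRw & x = w)).
(a): fails — w0R²w2 but no w with w2Rw and w0=w.
(b): fails — sR²s but no w* with sRw* and s=w*.
(c): ✓.
(d): fails — aR²b but no w with bRw and a=w.

(c)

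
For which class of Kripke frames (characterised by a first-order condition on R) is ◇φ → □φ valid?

This is the CD axiom.
Its frame correspondent is partial functionality — ∀x ∀y ∀z (Rxy ∧ Rxz → y = z).

partial functionality: ∀x ∀y ∀z (Rxy ∧ Rxz → y = z)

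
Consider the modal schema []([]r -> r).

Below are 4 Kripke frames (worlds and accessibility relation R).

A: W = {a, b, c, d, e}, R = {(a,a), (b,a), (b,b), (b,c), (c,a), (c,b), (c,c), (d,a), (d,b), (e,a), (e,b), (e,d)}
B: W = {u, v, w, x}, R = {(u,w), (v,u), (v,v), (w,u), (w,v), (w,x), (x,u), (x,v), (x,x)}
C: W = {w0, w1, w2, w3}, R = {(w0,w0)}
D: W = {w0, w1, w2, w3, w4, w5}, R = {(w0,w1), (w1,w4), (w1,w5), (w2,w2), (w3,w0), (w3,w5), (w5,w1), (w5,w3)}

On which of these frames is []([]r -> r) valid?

C

Frame correspondent (Sahlqvist): forall x forall y (Rxy -> Ryy) — i.e. shift-reflexivity.
A: fails — Red but not Rdd.
B: fails — Ruw but not Rww.
C: holds.
D: fails — Rw1w5 but not Rw5w5.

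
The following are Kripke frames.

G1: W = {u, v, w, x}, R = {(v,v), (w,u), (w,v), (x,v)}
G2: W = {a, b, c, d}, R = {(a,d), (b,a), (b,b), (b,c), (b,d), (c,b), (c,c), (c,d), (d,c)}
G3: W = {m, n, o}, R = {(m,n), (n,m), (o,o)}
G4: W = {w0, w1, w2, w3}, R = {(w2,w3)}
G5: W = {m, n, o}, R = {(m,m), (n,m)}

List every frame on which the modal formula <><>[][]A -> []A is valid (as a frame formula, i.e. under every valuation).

This is the axiom for a generalized confluence (Geach) condition; its first-order frame correspondent is forall x forall y forall z ((x R^2 y & xRz) -> exists w (y R^2 w & z = w)).
G1: fails — wR²v, wRu but no t with vR²t and u=t.
G2: fails — bR²a, bRa but no w with aR²w and a=w.
G3: fails — mR²m, mRn but no w with mR²w and n=w.
G4: satisfies the condition.
G5: satisfies the condition.

G4, G5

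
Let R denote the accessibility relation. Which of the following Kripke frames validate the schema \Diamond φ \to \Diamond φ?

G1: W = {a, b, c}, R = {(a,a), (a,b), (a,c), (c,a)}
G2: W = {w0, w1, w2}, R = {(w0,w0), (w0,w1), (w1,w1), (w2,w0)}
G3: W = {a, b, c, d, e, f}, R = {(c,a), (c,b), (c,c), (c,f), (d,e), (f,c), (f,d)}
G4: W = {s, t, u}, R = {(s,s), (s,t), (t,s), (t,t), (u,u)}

The schema corresponds to a generalized confluence (Geach) condition: \forall x \forall y (xRy \to \exists w (y = w \wedge xRw)).
G1: satisfies the condition.
G2: satisfies the condition.
G3: satisfies the condition.
G4: satisfies the condition.

G1, G2, G3, G4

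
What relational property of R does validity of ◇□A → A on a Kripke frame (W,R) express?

This schema is equivalent to the B axiom A → □◇A.
Its frame correspondent is symmetry — ∀x ∀y (Rxy → Ryx).

symmetry: ∀x ∀y (Rxy → Ryx)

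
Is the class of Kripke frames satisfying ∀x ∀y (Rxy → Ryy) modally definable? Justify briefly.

Yes — defined by □(□p → p)

This is a Sahlqvist condition; the T□ axiom □(□p → p) defines it.
Suppose □(□p→p) is valid. Take Rxy and set V(p)={w : Ryw}. Then at y, □p holds; since □(□p→p) at x, □p→p at y, so p at y, i.e. Ryy.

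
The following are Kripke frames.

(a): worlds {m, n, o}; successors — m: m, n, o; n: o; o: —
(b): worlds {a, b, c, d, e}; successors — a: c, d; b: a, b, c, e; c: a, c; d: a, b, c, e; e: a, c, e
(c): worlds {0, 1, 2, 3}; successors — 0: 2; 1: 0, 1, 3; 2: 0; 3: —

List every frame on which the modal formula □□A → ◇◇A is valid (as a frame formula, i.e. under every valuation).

(b)

Frame correspondent (Sahlqvist): ∀x ∃w (xR²w ∧ xR²w) — i.e. a generalized confluence (Geach) condition.
(a): fails — at n but no w with nR²w and nR²w.
(b): holds.
(c): fails — at 3 but no w with 3R²w and 3R²w.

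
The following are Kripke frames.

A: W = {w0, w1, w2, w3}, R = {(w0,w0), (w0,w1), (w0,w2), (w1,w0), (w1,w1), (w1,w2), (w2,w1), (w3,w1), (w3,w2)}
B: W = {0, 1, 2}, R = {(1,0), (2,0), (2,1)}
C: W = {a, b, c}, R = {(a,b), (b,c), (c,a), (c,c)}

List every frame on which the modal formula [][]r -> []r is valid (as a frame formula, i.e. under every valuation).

A

The schema corresponds to density: forall x forall y (Rxy -> exists z (Rxz & Rzy)).
A: condition met.
B: fails — R10 but no z with R1z and Rz0.
C: fails — Rab but no z with Raz and Rzb.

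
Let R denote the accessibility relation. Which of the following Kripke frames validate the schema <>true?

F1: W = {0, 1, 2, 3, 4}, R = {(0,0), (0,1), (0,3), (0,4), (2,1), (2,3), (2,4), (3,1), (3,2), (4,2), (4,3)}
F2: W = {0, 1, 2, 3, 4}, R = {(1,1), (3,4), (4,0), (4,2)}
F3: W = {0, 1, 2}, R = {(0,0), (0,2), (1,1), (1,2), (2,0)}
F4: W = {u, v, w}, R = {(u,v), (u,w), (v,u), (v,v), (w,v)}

The schema corresponds to seriality: forall x exists y Rxy.
F1: fails — world 1 has no successor.
F2: fails — world 0 has no successor.
F3: condition met.
F4: condition met.
Valid on: F3, F4.

F3, F4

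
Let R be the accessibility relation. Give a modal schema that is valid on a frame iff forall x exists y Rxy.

The condition is seriality. The D schema □p → ◇p defines it.
Suppose □p→◇p is valid. At any x set V(p)=W. Then □p at x, so ◇p at x, so x has a successor.

□p → ◇p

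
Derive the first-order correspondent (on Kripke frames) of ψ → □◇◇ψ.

This is a Sahlqvist (Geach-type) schema ◇^0□^0ψ → □^1◇^2ψ.
Minimal-valuation argument: fix x; take any y with xR^0y and any z with xR^1z. Set V(ψ) to the set of worlds R-reachable from y in exactly 0 steps. Then □^0ψ holds at y, so the antecedent holds at x; validity forces ◇^2ψ at z, giving a w with zR^2w and yR^0w.
First-order correspondent: ∀x ∀z (xRz → ∃w (x = w ∧ zR²w)).

∀x ∀z (xRz → ∃w (x = w ∧ zR²w))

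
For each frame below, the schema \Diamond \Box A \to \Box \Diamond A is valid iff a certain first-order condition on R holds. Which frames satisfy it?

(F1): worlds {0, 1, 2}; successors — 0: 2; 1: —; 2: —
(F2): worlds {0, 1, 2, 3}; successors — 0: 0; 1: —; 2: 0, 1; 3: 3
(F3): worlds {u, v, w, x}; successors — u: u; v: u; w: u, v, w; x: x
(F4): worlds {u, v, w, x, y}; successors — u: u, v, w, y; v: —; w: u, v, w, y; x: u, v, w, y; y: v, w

(F3)

The schema corresponds to convergence: \forall x \forall y \forall z (Rxy \wedge Rxz \to \exists w (Ryw \wedge Rzw)).
(F1): fails — R02 and R02 but 2 and 2 have no common successor.
(F2): fails — R20 and R21 but 0 and 1 have no common successor.
(F3): holds.
(F4): fails — Ruv and Ruv but v and v have no common successor.
Valid on: (F3).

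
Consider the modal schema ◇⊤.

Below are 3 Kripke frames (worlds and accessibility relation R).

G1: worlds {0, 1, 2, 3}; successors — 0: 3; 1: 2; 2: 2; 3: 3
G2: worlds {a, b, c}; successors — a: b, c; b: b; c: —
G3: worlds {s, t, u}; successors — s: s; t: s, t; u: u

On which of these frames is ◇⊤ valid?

Frame correspondent (Sahlqvist): ∀x ∃y Rxy — i.e. seriality.
G1: satisfies the condition.
G2: fails — world c has no successor.
G3: satisfies the condition.
Valid on: G1, G3.

G1, G3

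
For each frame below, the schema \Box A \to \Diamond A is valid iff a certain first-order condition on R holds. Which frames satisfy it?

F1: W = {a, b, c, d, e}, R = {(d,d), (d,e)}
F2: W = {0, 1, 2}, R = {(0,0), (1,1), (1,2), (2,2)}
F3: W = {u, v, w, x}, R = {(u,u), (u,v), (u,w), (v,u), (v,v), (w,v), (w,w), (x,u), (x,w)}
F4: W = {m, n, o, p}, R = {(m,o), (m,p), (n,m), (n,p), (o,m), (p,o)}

F2, F3, F4

Frame correspondent (Sahlqvist): \forall x \exists y Rxy — i.e. seriality.
F1: fails — world a has no successor.
F2: holds.
F3: holds.
F4: holds.
Valid on: F2, F3, F4.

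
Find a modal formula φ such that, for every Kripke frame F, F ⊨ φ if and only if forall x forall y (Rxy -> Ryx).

r → □◇r

A defining formula is r → □◇r (the B axiom).
Suppose r→□◇r is valid. Take Rxy and set V(r)={x}. Then r at x, so □◇r at x, so ◇r at y, so some z with Ryz has r; z=x, i.e. Ryx.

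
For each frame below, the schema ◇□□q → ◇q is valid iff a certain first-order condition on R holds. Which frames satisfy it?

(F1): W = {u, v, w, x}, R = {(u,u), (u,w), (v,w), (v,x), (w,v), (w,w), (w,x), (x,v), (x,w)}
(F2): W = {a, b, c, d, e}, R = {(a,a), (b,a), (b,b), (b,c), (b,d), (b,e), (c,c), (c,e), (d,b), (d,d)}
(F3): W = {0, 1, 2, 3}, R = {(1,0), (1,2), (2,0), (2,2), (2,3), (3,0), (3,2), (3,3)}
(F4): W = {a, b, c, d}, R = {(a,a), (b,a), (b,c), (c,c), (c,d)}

Frame correspondent (Sahlqvist): ∀x ∀y (xRy → ∃w (yR²w ∧ xRw)) — i.e. a generalized confluence (Geach) condition.
(F1): condition met.
(F2): fails — bRe but no w with eR²w and bRw.
(F3): fails — 1R0 but no w with 0R²w and 1Rw.
(F4): fails — cRd but no w with dR²w and cRw.

(F1)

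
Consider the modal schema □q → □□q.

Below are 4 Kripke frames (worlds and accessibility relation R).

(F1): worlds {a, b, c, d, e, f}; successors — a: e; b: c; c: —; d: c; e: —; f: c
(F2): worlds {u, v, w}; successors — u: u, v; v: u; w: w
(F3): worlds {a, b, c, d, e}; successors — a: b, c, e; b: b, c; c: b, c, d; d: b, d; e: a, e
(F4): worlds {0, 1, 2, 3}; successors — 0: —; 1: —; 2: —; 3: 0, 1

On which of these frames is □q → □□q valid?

(F1), (F4)

Frame correspondent (Sahlqvist): ∀x ∀y ∀z (Rxy ∧ Ryz → Rxz) — i.e. transitivity.
(F1): satisfies the condition.
(F2): fails — Rvu and Ruv but not Rvv.
(F3): fails — Rbc and Rcd but not Rbd.
(F4): satisfies the condition.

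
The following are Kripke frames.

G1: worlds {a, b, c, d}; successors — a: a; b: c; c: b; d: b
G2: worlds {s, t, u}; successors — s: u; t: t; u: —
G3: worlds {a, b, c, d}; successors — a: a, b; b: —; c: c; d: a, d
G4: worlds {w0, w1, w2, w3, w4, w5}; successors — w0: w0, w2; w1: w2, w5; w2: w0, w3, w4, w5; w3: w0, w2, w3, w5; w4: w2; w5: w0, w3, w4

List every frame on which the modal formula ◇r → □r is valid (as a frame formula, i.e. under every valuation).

The schema corresponds to partial functionality: ∀x ∀y ∀z (Rxy ∧ Rxz → y = z).
G1: ✓.
G2: ✓.
G3: fails — a sees both a and b.
G4: fails — w0 sees both w0 and w2.

G1, G2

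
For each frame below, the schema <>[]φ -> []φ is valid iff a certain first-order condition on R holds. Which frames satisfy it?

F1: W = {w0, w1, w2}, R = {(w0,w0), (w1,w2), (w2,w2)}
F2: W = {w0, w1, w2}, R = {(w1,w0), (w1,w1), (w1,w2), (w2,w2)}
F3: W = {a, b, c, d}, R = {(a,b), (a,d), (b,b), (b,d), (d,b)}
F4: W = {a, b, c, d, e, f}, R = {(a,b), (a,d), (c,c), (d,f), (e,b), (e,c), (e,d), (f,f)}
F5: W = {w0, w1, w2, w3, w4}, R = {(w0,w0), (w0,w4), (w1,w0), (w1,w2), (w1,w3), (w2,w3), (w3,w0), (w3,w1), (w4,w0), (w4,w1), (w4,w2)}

This is the axiom for the Euclidean property; its first-order frame correspondent is forall x forall y forall z (Rxy & Rxz -> Ryz).
F1: holds.
F2: fails — Rw1w2 and Rw1w1 but not Rw2w1.
F3: fails — Rad and Rad but not Rdd.
F4: fails — Rab and Rab but not Rbb.
F5: fails — Rw0w4 and Rw0w4 but not Rw4w4.
Valid on: F1.

F1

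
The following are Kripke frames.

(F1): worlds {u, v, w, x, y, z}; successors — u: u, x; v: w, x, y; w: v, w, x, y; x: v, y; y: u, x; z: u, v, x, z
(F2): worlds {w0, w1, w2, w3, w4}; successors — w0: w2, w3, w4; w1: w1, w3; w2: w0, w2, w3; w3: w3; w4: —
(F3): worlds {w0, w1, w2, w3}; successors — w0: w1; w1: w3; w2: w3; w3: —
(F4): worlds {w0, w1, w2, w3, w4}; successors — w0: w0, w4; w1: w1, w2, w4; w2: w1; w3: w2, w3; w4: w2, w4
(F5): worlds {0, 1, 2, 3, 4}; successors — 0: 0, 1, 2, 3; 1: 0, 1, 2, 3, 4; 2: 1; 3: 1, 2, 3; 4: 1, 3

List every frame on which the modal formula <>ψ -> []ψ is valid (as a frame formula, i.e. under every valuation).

The schema corresponds to partial functionality: forall x forall y forall z (Rxy & Rxz -> y = z).
(F1): fails — u sees both u and x.
(F2): fails — w0 sees both w2 and w3.
(F3): holds.
(F4): fails — w0 sees both w0 and w4.
(F5): fails — 0 sees both 0 and 1.

(F3)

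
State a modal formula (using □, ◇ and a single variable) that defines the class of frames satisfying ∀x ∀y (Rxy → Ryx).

ψ → □◇ψ

A defining formula is ψ → □◇ψ (the B axiom).
Suppose ψ→□◇ψ is valid. Take Rxy and set V(ψ)={x}. Then ψ at x, so □◇ψ at x, so ◇ψ at y, so some z with Ryz has ψ; z=x, i.e. Ryx.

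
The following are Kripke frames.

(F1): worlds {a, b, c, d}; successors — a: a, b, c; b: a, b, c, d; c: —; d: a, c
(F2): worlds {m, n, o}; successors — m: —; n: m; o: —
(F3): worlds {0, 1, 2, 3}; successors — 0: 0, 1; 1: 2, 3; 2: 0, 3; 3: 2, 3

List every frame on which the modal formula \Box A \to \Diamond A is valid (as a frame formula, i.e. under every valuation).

Frame correspondent (Sahlqvist): \forall x \exists y Rxy — i.e. seriality.
(F1): fails — world c has no successor.
(F2): fails — world m has no successor.
(F3): satisfies the condition.
Valid on: (F3).

(F3)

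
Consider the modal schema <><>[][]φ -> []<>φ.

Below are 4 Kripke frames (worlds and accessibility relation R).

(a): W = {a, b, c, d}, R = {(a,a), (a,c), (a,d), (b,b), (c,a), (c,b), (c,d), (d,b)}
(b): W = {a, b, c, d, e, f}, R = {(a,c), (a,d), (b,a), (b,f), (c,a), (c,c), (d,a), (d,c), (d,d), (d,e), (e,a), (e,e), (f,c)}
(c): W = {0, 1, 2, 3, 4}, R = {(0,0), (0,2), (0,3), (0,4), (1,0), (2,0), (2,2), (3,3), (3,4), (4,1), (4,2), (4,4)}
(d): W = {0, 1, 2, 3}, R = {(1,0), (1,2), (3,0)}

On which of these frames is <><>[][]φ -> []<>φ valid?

(b), (c), (d)

The schema corresponds to a generalized confluence (Geach) condition: forall x forall y forall z ((x R^2 y & xRz) -> exists w (y R^2 w & zRw)).
(a): fails — aR²b, aRa but no w with bR²w and aRw.
(b): condition met.
(c): condition met.
(d): condition met.
Valid on: (b), (c), (d).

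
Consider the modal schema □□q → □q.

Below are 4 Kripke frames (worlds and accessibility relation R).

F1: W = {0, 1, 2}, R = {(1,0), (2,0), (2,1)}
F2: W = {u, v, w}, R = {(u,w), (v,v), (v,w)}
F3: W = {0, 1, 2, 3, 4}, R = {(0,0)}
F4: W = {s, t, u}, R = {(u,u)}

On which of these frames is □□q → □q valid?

This is the axiom for density; its first-order frame correspondent is ∀x ∀y (Rxy → ∃z (Rxz ∧ Rzy)).
F1: fails — R10 but no z with R1z and Rz0.
F2: fails — Ruw but no z with Ruz and Rzw.
F3: condition met.
F4: condition met.
Valid on: F3, F4.

F3, F4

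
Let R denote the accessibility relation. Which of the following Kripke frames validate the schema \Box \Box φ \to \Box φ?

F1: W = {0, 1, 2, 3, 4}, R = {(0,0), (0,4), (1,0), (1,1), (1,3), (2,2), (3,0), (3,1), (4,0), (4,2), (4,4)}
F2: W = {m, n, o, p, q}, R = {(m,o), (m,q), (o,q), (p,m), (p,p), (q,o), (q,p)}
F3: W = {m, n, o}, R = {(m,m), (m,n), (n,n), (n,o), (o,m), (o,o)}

The schema corresponds to density: \forall x \forall y (Rxy \to \exists z (Rxz \wedge Rzy)).
F1: condition met.
F2: fails — Roq but no z with Roz and Rzq.
F3: condition met.
Valid on: F1, F3.

F1, F3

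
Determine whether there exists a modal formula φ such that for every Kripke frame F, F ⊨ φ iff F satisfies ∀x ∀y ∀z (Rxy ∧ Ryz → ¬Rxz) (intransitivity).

No — not modally definable

If a class were modally definable it would be closed under surjective bounded morphisms (Goldblatt–Thomason).
The 7-cycle (worlds w0,w1,w2,w3,w4,w5,w6 with w0→w1→w2→w3→w4→w5→w6→w0) is intransitive. Mapping every world to a single reflexive point • is a surjective bounded morphism; the reflexive point is not intransitive (R••∧R•• but R••).
So the class is not modally definable.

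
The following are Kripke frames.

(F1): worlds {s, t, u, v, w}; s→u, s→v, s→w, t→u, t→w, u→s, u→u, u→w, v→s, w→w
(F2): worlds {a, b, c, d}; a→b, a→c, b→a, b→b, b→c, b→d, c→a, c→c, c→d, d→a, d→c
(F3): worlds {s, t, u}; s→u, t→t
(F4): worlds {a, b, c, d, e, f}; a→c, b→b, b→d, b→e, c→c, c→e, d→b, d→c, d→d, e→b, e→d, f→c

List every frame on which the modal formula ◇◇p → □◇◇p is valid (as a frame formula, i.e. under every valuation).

Frame correspondent (Sahlqvist): ∀x ∀y ∀z ((xR²y ∧ xRz) → ∃w (y = w ∧ zR²w)) — i.e. a generalized confluence (Geach) condition.
(F1): fails — sR²s, sRv but no w* with s=w* and vR²w*.
(F2): satisfies the condition.
(F3): satisfies the condition.
(F4): satisfies the condition.
Valid on: (F2), (F3), (F4).

(F2), (F3), (F4)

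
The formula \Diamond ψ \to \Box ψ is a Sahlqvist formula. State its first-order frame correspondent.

Suppose ◇ψ→□ψ is valid. Take Rxy, Rxz and set V(ψ)={y}. Then ◇ψ at x, so □ψ at x, so ψ at z, i.e. z=y.
Conversely, any frame satisfying \forall x \forall y \forall z (Rxy \wedge Rxz \to y = z) validates the schema.
So the correspondent is partial functionality.

Partial functionality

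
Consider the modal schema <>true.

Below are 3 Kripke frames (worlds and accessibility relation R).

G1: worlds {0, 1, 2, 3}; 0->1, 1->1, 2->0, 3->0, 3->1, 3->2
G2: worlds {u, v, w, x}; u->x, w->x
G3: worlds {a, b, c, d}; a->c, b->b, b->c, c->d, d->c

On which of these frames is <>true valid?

G1, G3

Frame correspondent (Sahlqvist): forall x exists y Rxy — i.e. seriality.
G1: condition met.
G2: fails — world v has no successor.
G3: condition met.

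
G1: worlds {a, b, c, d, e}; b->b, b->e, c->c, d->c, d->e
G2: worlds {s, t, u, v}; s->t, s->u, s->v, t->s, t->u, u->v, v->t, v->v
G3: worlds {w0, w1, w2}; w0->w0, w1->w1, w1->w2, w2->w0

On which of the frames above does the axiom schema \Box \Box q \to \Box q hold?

G3

Frame correspondent (Sahlqvist): \forall x \forall y (Rxy \to \exists z (Rxz \wedge Rzy)) — i.e. density.
G1: fails — Rde but no z with Rdz and Rze.
G2: fails — Rts but no z with Rtz and Rzs.
G3: holds.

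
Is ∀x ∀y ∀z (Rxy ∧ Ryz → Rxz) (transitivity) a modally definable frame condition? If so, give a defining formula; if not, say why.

Definable; □q → □□q defines it

This is a Sahlqvist condition; the 4 axiom □q → □□q defines it.
Suppose □q→□□q is valid. Take Rxy, Ryz and set V(q)={w : Rxw}. Then □q at x, so □□q at x, so □q at y, so q at z, i.e. Rxz.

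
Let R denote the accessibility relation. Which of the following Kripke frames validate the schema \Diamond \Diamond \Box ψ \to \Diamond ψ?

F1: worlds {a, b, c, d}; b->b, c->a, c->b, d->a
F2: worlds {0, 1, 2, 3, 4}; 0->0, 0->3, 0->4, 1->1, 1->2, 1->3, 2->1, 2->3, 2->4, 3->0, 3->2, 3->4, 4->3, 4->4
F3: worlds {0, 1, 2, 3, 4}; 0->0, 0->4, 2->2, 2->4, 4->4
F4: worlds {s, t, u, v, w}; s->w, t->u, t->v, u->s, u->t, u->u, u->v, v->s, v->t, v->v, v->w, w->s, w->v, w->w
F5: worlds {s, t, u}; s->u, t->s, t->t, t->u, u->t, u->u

Frame correspondent (Sahlqvist): \forall x \forall y (x R^2 y \to \exists w (yRw \wedge xRw)) — i.e. a generalized confluence (Geach) condition.
F1: satisfies the condition.
F2: satisfies the condition.
F3: satisfies the condition.
F4: fails — tR²s but no w* with sRw* and tRw*.
F5: satisfies the condition.
Valid on: F1, F2, F3, F5.

F1, F2, F3, F5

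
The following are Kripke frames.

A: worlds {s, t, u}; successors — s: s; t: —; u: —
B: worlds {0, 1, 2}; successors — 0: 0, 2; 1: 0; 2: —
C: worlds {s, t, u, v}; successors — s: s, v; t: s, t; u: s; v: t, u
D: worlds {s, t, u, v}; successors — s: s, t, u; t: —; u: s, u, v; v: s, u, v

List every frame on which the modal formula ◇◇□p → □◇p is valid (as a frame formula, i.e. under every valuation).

The schema corresponds to a generalized confluence (Geach) condition: ∀x ∀y ∀z ((xR²y ∧ xRz) → ∃w (yRw ∧ zRw)).
A: satisfies the condition.
B: fails — 0R²0, 0R2 but no w with 0Rw and 2Rw.
C: fails — sR²s, sRv but no w with sRw and vRw.
D: fails — sR²s, sRt but no w with sRw and tRw.
Valid on: A.

A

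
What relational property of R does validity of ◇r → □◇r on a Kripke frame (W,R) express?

the Euclidean property

This schema is the 5 axiom.
Its frame correspondent is the Euclidean property — ∀x ∀y ∀z (Rxy ∧ Rxz → Ryz).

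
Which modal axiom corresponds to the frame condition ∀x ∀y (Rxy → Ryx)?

ψ → □◇ψ

The condition is symmetry. The B schema ψ → □◇ψ defines it.
Suppose ψ→□◇ψ is valid. Take Rxy and set V(ψ)={x}. Then ψ at x, so □◇ψ at x, so ◇ψ at y, so some z with Ryz has ψ; z=x, i.e. Ryx.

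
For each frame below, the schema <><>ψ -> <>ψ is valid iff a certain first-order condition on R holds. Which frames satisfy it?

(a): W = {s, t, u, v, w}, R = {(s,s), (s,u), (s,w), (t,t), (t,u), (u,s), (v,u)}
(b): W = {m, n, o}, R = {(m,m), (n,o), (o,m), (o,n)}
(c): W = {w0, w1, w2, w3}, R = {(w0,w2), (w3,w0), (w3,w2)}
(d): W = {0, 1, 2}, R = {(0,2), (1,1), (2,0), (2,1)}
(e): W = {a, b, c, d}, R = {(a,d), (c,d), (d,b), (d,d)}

The schema corresponds to transitivity: forall x forall y forall z (Rxy & Ryz -> Rxz).
(a): fails — Rus and Rsw but not Ruw.
(b): fails — Rno and Rom but not Rnm.
(c): ✓.
(d): fails — R20 and R02 but not R22.
(e): fails — Rad and Rdb but not Rab.
Valid on: (c).

(c)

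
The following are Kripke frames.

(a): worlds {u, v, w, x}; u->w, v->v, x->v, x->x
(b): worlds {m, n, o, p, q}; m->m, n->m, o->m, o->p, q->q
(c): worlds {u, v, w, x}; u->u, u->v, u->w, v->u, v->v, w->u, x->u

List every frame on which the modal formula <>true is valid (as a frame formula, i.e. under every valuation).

(c)

Frame correspondent (Sahlqvist): forall x exists y Rxy — i.e. seriality.
(a): fails — world w has no successor.
(b): fails — world p has no successor.
(c): condition met.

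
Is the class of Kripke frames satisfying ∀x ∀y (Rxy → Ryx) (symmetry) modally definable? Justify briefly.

Yes, by q → □◇q

The condition is symmetry. A defining modal formula is q → □◇q.
Suppose q→□◇q is valid. Take Rxy and set V(q)={x}. Then q at x, so □◇q at x, so ◇q at y, so some z with Ryz has q; z=x, i.e. Ryx.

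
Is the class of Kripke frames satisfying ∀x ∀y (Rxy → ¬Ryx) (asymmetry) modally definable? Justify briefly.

Any modally definable frame class is closed under surjective bounded morphisms.
The 4-cycle (worlds s,t,u,v with s→t→u→v→s) is asymmetric. Mapping every world to a single reflexive point • is a surjective bounded morphism, and the reflexive point is not asymmetric (R•• but asymmetry requires ¬R••).
So no modal formula (or set of formulas) defines exactly the asymmetric frames.

No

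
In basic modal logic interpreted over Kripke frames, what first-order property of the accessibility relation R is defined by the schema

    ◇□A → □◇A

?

Convergence

Suppose ◇□A→□◇A is valid. Take Rxy, Rxz and set V(A)={w : Ryw}. Then □A at y so ◇□A at x, so □◇A at x, so ◇A at z, giving w with Rzw and Ryw.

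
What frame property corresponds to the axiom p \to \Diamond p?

reflexivity

Replacing p by ¬p and contraposing gives the equivalent schema □p → p.
Suppose □p→p is valid. At any x set V(p)={w : Rxw}. Then □p holds at x, so p holds at x, i.e. Rxx.
The converse is a direct semantic check.
So the correspondent is reflexivity.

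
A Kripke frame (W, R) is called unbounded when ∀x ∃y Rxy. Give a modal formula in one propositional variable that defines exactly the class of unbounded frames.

□s → ◇s

The condition is seriality. The D schema □s → ◇s defines it.
Suppose □s→◇s is valid. At any x set V(s)=W. Then □s at x, so ◇s at x, so x has a successor.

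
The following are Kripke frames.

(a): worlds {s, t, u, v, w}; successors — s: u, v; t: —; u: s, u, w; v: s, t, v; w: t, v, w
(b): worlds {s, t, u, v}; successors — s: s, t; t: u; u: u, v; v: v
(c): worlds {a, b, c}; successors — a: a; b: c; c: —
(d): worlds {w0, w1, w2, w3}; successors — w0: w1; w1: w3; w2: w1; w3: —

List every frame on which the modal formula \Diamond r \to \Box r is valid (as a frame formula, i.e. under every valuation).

The schema corresponds to partial functionality: \forall x \forall y \forall z (Rxy \wedge Rxz \to y = z).
(a): fails — s sees both u and v.
(b): fails — s sees both s and t.
(c): condition met.
(d): condition met.

(c), (d)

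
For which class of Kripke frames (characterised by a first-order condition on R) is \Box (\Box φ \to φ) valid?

shift-reflexivity

Suppose □(□φ→φ) is valid. Take Rxy and set V(φ)={w : Ryw}. Then at y, □φ holds; since □(□φ→φ) at x, □φ→φ at y, so φ at y, i.e. Ryy.
Conversely, on a frame with shift-reflexivity the schema holds at every world under every valuation.
So the correspondent is shift-reflexivity.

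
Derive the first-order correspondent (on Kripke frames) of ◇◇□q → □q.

This is a Sahlqvist (Geach-type) schema ◇^2□^1q → □^1◇^0q.
Minimal-valuation argument: fix x; take any y with xR^2y and any z with xR^1z. Set V(q) to the set of worlds R-reachable from y in exactly 1 step. Then □^1q holds at y, so the antecedent holds at x; validity forces ◇^0q at z, giving a w with zR^0w and yR^1w.
First-order correspondent: ∀x ∀y ∀z ((xR²y ∧ xRz) → ∃w (yRw ∧ z = w)).

∀x ∀y ∀z ((xR²y ∧ xRz) → ∃w (yRw ∧ z = w))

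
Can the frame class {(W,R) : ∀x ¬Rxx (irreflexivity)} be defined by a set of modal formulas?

Not definable by any modal formula

Any modally definable frame class is closed under surjective bounded morphisms.
The 3-cycle (worlds 0,1,2 with 0→1→2→0) is irreflexive, and the map sending every world to a single reflexive point • is a surjective bounded morphism (forth: every edge maps to (•,•); back: every world has a successor). So any modal formula valid on the 3-cycle is also valid on the reflexive point, which is not irreflexive.
So no modal formula (or set of formulas) defines exactly the irreflexive frames.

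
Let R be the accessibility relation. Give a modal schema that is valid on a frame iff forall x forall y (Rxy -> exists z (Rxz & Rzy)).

This is density; the standard corresponding axiom is C4: □□s → □s.
Suppose □□s→□s is valid. Take Rxy and set V(s)={w : xR²w}. Then □□s at x, so □s at x, so s at y, i.e. ∃z(Rxz∧Rzy).

□□s → □s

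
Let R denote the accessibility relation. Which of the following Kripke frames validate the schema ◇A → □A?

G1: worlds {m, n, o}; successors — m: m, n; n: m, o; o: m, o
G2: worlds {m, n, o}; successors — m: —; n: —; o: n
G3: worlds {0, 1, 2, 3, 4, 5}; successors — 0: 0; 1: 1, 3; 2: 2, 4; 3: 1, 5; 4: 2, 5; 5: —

This is the axiom for partial functionality; its first-order frame correspondent is ∀x ∀y ∀z (Rxy ∧ Rxz → y = z).
G1: fails — m sees both m and n.
G2: satisfies the condition.
G3: fails — 1 sees both 1 and 3.
Valid on: G2.

G2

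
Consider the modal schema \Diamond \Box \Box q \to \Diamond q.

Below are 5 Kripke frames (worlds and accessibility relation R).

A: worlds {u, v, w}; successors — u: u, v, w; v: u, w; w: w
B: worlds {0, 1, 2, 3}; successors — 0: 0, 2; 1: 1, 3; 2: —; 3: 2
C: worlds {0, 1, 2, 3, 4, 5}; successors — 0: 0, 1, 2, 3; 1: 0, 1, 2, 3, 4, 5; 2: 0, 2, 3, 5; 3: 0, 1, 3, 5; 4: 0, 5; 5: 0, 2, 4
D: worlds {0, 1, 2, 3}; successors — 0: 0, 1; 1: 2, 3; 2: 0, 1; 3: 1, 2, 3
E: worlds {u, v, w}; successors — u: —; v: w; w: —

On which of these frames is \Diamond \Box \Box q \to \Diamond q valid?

Frame correspondent (Sahlqvist): \forall x \forall y (xRy \to \exists w (y R^2 w \wedge xRw)) — i.e. a generalized confluence (Geach) condition.
A: ✓.
B: fails — 0R2 but no w with 2R²w and 0Rw.
C: ✓.
D: ✓.
E: fails — vRw but no t with wR²t and vRt.

A, C, D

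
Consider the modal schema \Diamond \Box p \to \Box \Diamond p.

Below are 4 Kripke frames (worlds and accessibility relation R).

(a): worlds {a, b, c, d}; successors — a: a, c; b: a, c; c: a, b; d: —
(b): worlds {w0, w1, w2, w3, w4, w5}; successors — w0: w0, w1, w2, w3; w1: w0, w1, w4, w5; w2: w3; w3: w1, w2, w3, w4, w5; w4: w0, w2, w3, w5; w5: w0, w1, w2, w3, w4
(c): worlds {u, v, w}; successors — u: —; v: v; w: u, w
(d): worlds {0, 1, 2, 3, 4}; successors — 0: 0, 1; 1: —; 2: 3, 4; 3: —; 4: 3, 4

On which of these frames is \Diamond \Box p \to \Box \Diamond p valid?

This is the axiom for convergence; its first-order frame correspondent is \forall x \forall y \forall z (Rxy \wedge Rxz \to \exists w (Ryw \wedge Rzw)).
(a): satisfies the condition.
(b): fails — Rw0w1 and Rw0w2 but w1 and w2 have no common successor.
(c): fails — Rww and Rwu but w and u have no common successor.
(d): fails — R00 and R01 but 0 and 1 have no common successor.

(a)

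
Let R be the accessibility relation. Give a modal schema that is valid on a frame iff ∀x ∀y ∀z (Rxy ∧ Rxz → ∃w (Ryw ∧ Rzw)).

A defining formula is ◇□p → □◇p (the .2 axiom).
Suppose ◇□p→□◇p is valid. Take Rxy, Rxz and set V(p)={w : Ryw}. Then □p at y so ◇□p at x, so □◇p at x, so ◇p at z, giving w with Rzw and Ryw.

◇□p → □◇p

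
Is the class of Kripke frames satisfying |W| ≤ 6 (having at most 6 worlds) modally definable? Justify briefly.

Modal frame validity is preserved under disjoint unions.
Any modal formula valid on each of 7 disjoint one-world frames is valid on their disjoint union (validity is preserved under disjoint unions). Each one-world frame has |W|=1≤6, but the union has |W|=7.
Hence having at most 6 worlds is not modally definable.

No — not modally definable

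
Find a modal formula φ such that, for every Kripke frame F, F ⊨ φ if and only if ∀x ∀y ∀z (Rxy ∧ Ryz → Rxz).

□ψ → □□ψ

A defining formula is □ψ → □□ψ (the 4 axiom).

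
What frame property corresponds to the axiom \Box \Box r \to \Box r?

Suppose □□r→□r is valid. Take Rxy and set V(r)={w : xR²w}. Then □□r at x, so □r at x, so r at y, i.e. ∃z(Rxz∧Rzy).
Conversely, on a frame with density the schema holds at every world under every valuation.
So the correspondent is density.

density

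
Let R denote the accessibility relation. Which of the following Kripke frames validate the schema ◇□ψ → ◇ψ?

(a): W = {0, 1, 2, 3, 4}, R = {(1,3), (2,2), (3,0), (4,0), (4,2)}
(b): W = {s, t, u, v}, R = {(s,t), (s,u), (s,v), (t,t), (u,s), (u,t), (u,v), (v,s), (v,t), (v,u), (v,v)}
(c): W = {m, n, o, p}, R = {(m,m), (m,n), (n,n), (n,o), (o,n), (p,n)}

(b), (c)

Frame correspondent (Sahlqvist): ∀x ∀y (xRy → ∃w (yRw ∧ xRw)) — i.e. a generalized confluence (Geach) condition.
(a): fails — 1R3 but no w with 3Rw and 1Rw.
(b): holds.
(c): holds.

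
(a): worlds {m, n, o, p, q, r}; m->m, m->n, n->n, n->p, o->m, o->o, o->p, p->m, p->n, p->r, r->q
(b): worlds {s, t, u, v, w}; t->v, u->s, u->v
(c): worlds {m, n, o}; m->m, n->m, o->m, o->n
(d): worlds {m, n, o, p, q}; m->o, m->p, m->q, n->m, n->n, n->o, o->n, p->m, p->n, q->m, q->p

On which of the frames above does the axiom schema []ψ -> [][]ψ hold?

The schema corresponds to transitivity: forall x forall y forall z (Rxy & Ryz -> Rxz).
(a): fails — Rom and Rmn but not Ron.
(b): condition met.
(c): condition met.
(d): fails — Ron and Rno but not Roo.
Valid on: (b), (c).

(b), (c)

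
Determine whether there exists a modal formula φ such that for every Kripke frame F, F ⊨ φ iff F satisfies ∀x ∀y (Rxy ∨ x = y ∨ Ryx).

Not modally definable

Any modally definable frame class is closed under disjoint unions.
Take 2 disjoint single-world reflexive frames: each is trivially connected, but their disjoint union has 2 worlds with no edge between distinct components, so it is not connected.
Hence connectedness of R is not modally definable.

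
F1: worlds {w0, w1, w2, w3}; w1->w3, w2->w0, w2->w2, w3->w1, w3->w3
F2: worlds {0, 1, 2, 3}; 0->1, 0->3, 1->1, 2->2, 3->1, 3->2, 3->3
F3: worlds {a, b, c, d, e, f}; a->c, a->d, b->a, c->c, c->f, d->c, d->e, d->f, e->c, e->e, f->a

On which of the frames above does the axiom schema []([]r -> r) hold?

F2

The schema corresponds to shift-reflexivity: forall x forall y (Rxy -> Ryy).
F1: fails — Rw3w1 but not Rw1w1.
F2: holds.
F3: fails — Rcf but not Rff.
Valid on: F2.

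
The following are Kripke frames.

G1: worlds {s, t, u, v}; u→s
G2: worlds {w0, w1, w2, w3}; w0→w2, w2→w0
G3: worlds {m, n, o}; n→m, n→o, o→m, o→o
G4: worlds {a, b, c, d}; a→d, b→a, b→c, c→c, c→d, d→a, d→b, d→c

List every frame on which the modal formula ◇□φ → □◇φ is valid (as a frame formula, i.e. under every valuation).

G2

The schema corresponds to convergence: ∀x ∀y ∀z (Rxy ∧ Rxz → ∃w (Ryw ∧ Rzw)).
G1: fails — Rus and Rus but s and s have no common successor.
G2: holds.
G3: fails — Rno and Rnm but o and m have no common successor.
G4: fails — Rdb and Rda but b and a have no common successor.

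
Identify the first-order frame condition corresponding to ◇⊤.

◇⊤ holds at w iff w has a successor, so frame-validity of ◇⊤ is exactly seriality. Equivalently via □φ → ◇φ:
Suppose □φ→◇φ is valid. At any x set V(φ)=W. Then □φ at x, so ◇φ at x, so x has a successor.
Conversely, any frame satisfying ∀x ∃y Rxy validates the schema.
So the correspondent is seriality.

seriality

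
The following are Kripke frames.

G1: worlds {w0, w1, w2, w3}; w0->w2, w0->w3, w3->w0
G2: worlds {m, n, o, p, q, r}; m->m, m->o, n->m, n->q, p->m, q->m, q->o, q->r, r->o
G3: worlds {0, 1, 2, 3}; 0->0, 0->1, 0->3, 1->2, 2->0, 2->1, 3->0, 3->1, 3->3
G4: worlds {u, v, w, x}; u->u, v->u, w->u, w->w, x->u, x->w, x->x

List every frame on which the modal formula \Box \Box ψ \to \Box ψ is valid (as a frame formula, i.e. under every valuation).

Frame correspondent (Sahlqvist): \forall x \forall y (Rxy \to \exists z (Rxz \wedge Rzy)) — i.e. density.
G1: fails — Rw0w2 but no z with Rw0z and Rzw2.
G2: fails — Rnq but no z with Rnz and Rzq.
G3: fails — R12 but no z with R1z and Rz2.
G4: satisfies the condition.

G4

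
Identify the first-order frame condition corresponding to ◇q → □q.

This schema is the CD axiom.
Its frame correspondent is partial functionality — ∀x ∀y ∀z (Rxy ∧ Rxz → y = z).

partial functionality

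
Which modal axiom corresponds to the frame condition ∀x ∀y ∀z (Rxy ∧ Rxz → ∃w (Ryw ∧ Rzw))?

This is convergence; the standard corresponding axiom is .2: ◇□q → □◇q.

◇□q → □◇q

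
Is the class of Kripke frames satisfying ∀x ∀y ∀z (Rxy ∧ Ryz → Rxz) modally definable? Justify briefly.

Definable; □r → □□r defines it

The condition is transitivity. A defining modal formula is □r → □□r.
Suppose □r→□□r is valid. Take Rxy, Ryz and set V(r)={w : Rxw}. Then □r at x, so □□r at x, so □r at y, so r at z, i.e. Rxz.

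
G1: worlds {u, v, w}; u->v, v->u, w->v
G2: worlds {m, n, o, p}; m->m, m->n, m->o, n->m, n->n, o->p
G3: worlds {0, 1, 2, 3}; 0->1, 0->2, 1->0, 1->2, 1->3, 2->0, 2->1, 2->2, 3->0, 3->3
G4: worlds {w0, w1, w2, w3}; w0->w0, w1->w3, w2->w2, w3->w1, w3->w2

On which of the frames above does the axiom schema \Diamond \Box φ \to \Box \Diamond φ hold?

G1

This is the axiom for convergence; its first-order frame correspondent is \forall x \forall y \forall z (Rxy \wedge Rxz \to \exists w (Ryw \wedge Rzw)).
G1: ✓.
G2: fails — Rmo and Rmm but o and m have no common successor.
G3: fails — R10 and R13 but 0 and 3 have no common successor.
G4: fails — Rw3w1 and Rw3w2 but w1 and w2 have no common successor.
Valid on: G1.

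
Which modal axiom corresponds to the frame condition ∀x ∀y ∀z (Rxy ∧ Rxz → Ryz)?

◇r → □◇r

The condition is the Euclidean property. The 5 schema ◇r → □◇r defines it.
Suppose ◇r→□◇r is valid. Take Rxy, Rxz and set V(r)={y}. Then ◇r at x, so □◇r at x, so ◇r at z, so some w with Rzw has r; w=y, i.e. Rzy. By symmetry of the argument, Ryz.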